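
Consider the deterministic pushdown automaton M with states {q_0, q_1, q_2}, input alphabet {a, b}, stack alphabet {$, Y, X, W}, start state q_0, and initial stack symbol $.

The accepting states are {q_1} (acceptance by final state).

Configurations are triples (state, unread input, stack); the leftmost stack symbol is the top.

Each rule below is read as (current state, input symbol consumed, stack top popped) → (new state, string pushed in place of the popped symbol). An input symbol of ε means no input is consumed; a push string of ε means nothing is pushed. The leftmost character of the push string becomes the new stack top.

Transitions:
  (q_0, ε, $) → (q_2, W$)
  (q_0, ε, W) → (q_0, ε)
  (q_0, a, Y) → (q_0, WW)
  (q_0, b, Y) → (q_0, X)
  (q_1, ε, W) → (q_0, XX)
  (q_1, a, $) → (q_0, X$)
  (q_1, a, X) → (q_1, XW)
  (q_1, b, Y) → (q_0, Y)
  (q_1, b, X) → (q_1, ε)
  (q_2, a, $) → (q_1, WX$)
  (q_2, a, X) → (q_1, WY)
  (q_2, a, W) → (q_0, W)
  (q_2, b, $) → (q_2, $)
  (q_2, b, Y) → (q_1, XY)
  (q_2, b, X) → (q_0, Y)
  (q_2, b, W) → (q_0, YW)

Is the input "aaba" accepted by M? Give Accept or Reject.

Reject

(q_0, aaba, $)
  ε-move, top $: go to q_2, push W$ → (q_2, aaba, W$)
  read a, top W: go to q_0, push W → (q_0, aba, W$)
  ε-move, top W: go to q_0, push ε → (q_0, aba, $)
  ε-move, top $: go to q_2, push W$ → (q_2, aba, W$)
  read a, top W: go to q_0, push W → (q_0, ba, W$)
  ε-move, top W: go to q_0, push ε → (q_0, ba, $)
  ε-move, top $: go to q_2, push W$ → (q_2, ba, W$)
  read b, top W: go to q_0, push YW → (q_0, a, YW$)
  read a, top Y: go to q_0, push WW → (q_0, ε, WWW$)
  ε-move, top W: go to q_0, push ε → (q_0, ε, WW$)
  ε-move, top W: go to q_0, push ε → (q_0, ε, W$)
  ε-move, top W: go to q_0, push ε → (q_0, ε, $)
  ε-move, top $: go to q_2, push W$ → (q_2, ε, W$)
All input consumed; state q_2 ∉ F and no further ε-move applies.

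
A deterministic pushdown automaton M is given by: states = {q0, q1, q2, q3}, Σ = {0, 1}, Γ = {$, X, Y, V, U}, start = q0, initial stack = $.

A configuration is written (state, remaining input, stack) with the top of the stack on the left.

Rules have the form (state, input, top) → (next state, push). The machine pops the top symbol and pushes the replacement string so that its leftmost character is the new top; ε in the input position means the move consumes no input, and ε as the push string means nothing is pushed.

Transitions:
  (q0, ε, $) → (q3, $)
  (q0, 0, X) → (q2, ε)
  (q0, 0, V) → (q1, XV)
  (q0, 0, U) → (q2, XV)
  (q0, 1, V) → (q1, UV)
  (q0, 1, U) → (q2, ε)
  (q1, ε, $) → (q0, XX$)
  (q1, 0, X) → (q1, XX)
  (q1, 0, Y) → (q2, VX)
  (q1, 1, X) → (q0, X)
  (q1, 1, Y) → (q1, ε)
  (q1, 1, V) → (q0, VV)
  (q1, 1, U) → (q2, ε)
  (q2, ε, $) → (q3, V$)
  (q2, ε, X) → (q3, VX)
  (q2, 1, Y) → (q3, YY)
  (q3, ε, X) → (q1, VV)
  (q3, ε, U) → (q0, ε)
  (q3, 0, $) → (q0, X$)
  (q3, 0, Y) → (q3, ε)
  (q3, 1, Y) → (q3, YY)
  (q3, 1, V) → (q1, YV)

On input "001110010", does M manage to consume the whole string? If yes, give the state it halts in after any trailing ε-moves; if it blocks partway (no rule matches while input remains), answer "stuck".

(q0, 001110010, $)
  ε-move, top $: go to q3, push $ → (q3, 001110010, $)
  read 0, top $: go to q0, push X$ → (q0, 01110010, X$)
  read 0, top X: go to q2, push ε → (q2, 1110010, $)
  ε-move, top $: go to q3, push V$ → (q3, 1110010, V$)
  read 1, top V: go to q1, push YV → (q1, 110010, YV$)
  read 1, top Y: go to q1, push ε → (q1, 10010, V$)
  read 1, top V: go to q0, push VV → (q0, 0010, VV$)
  read 0, top V: go to q1, push XV → (q1, 010, XVV$)
  read 0, top X: go to q1, push XX → (q1, 10, XXVV$)
  read 1, top X: go to q0, push X → (q0, 0, XXVV$)
  read 0, top X: go to q2, push ε → (q2, ε, XVV$)
  ε-move, top X: go to q3, push VX → (q3, ε, VXVV$)
All input consumed; M is in state q3.

q3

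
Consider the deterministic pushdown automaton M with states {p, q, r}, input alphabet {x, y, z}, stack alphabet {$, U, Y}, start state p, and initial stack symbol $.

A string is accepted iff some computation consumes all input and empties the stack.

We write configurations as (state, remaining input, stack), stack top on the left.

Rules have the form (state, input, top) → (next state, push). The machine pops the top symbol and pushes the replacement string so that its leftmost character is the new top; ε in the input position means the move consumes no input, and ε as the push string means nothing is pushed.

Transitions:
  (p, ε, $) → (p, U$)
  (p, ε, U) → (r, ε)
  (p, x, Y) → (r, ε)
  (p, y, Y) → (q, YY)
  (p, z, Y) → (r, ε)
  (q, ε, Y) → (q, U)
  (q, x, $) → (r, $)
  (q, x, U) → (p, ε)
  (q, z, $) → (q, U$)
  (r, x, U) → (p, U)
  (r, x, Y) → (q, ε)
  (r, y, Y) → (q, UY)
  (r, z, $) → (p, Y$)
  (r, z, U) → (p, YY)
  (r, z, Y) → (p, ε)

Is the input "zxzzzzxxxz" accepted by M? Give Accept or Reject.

Reject

(p, zxzzzzxxxz, $)
  ε-move, top $: go to p, push U$ → (p, zxzzzzxxxz, U$)
  ε-move, top U: go to r, push ε → (r, zxzzzzxxxz, $)
  read z, top $: go to p, push Y$ → (p, xzzzzxxxz, Y$)
  read x, top Y: go to r, push ε → (r, zzzzxxxz, $)
  read z, top $: go to p, push Y$ → (p, zzzxxxz, Y$)
  read z, top Y: go to r, push ε → (r, zzxxxz, $)
  read z, top $: go to p, push Y$ → (p, zxxxz, Y$)
  read z, top Y: go to r, push ε → (r, xxxz, $)
No transition applies at (r, xxxz, $); input not fully consumed.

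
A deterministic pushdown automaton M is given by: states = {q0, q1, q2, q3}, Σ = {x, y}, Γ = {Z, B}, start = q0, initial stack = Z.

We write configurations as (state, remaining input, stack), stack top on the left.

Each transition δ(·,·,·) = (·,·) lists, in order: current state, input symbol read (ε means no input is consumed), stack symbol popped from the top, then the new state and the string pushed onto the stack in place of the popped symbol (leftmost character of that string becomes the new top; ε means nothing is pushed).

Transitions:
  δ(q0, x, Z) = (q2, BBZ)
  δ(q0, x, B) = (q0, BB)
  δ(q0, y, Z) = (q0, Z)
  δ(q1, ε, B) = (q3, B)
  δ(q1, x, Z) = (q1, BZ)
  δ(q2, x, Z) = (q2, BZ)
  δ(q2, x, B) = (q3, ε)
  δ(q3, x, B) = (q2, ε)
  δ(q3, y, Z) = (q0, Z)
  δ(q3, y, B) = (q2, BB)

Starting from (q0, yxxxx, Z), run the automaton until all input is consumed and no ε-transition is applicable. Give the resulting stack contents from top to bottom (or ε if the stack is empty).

(q0, yxxxx, Z)
  read y, top Z: go to q0, push Z → (q0, xxxx, Z)
  read x, top Z: go to q2, push BBZ → (q2, xxx, BBZ)
  read x, top B: go to q3, push ε → (q3, xx, BZ)
  read x, top B: go to q2, push ε → (q2, x, Z)
  read x, top Z: go to q2, push BZ → (q2, ε, BZ)
All input consumed in state q2 with stack BZ.

BZ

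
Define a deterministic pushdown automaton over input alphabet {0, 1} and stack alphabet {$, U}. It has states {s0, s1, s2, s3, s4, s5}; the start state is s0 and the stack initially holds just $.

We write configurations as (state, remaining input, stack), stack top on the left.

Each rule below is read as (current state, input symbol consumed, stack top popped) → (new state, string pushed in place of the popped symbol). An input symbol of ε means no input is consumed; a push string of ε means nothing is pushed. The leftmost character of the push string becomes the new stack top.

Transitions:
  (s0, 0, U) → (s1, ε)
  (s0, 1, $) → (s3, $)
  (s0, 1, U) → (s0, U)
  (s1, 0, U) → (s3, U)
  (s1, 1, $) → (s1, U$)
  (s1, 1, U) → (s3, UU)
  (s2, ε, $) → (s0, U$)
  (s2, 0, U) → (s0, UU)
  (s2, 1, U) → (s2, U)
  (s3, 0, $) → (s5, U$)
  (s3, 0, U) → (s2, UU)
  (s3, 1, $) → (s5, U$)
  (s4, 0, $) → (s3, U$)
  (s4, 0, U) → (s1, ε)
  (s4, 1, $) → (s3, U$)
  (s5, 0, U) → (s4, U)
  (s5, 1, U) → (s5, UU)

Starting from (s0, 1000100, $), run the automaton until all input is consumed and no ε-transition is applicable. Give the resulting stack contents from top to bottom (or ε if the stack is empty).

UU$

(s0, 1000100, $)
  read 1, top $: go to s3, push $ → (s3, 000100, $)
  read 0, top $: go to s5, push U$ → (s5, 00100, U$)
  read 0, top U: go to s4, push U → (s4, 0100, U$)
  read 0, top U: go to s1, push ε → (s1, 100, $)
  read 1, top $: go to s1, push U$ → (s1, 00, U$)
  read 0, top U: go to s3, push U → (s3, 0, U$)
  read 0, top U: go to s2, push UU → (s2, ε, UU$)
All input consumed in state s2 with stack UU$.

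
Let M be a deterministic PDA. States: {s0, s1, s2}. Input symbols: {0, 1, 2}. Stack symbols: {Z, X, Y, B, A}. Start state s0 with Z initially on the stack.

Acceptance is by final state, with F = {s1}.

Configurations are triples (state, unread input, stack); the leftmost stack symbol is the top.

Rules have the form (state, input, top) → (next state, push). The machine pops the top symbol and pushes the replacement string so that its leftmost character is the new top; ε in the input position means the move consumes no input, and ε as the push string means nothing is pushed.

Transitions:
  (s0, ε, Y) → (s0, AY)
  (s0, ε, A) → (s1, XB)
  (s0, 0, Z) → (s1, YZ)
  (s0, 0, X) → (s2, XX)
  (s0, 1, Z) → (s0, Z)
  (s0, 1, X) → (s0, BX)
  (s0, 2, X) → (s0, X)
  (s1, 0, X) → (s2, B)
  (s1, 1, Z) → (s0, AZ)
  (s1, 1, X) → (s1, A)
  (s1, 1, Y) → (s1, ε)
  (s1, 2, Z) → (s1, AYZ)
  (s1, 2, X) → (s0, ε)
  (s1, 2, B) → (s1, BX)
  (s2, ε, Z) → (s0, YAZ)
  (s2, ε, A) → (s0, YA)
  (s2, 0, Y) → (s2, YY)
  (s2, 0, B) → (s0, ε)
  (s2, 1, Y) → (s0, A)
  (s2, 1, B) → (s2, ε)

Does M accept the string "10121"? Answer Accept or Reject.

Reject

(s0, 10121, Z) ⊢ (s0, 0121, Z) ⊢ (s1, 121, YZ) ⊢ (s1, 21, Z) ⊢ (s1, 1, AYZ)
No transition applies at (s1, 1, AYZ); input not fully consumed.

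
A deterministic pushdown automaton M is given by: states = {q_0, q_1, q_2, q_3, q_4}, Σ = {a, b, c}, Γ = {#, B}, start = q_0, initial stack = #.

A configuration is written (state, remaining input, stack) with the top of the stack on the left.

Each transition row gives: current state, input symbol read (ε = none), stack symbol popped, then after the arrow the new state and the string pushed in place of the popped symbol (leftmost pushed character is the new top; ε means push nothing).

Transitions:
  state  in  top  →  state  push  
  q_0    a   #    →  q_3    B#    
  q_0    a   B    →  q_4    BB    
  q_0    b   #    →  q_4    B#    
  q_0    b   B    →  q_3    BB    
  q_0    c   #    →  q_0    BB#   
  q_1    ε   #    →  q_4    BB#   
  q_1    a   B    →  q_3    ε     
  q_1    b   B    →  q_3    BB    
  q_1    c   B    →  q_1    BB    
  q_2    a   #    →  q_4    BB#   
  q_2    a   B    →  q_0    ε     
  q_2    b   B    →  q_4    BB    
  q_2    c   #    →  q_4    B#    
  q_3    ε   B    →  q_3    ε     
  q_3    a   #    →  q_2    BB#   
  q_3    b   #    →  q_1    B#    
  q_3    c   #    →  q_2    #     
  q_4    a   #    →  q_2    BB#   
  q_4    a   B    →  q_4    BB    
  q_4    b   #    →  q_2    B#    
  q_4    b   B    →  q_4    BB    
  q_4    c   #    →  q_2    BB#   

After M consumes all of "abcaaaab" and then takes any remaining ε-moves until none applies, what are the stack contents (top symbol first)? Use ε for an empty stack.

BBB#

(q_0, abcaaaab, #) ⊢ (q_3, bcaaaab, B#) ⊢ (q_3, bcaaaab, #) ⊢ (q_1, caaaab, B#) ⊢ (q_1, aaaab, BB#) ⊢ (q_3, aaab, B#) ⊢ (q_3, aaab, #) ⊢ (q_2, aab, BB#) ⊢ (q_0, ab, B#) ⊢ (q_4, b, BB#) ⊢ (q_4, ε, BBB#)
All input consumed in state q_4 with stack BBB#.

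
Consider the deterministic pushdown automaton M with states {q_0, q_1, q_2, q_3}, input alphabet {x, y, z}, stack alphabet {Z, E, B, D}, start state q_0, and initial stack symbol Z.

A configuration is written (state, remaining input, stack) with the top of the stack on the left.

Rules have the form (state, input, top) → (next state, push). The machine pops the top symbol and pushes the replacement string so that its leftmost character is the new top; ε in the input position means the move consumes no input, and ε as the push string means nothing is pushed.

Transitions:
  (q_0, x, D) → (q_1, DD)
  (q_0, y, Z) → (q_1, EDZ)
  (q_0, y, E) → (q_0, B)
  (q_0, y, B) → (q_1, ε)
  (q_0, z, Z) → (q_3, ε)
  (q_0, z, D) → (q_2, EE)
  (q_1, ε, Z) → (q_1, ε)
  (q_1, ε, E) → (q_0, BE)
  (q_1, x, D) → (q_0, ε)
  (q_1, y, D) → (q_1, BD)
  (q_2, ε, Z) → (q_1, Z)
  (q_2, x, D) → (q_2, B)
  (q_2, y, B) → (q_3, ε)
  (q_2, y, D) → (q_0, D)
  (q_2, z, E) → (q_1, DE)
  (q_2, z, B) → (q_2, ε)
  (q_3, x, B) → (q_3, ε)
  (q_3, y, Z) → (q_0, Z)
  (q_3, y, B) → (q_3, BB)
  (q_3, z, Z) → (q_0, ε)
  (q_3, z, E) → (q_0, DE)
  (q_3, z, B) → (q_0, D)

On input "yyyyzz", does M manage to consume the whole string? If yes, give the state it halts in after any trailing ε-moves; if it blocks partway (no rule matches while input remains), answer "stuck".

(q_0, yyyyzz, Z)
  read y, top Z: go to q_1, push EDZ → (q_1, yyyzz, EDZ)
  ε-move, top E: go to q_0, push BE → (q_0, yyyzz, BEDZ)
  read y, top B: go to q_1, push ε → (q_1, yyzz, EDZ)
  ε-move, top E: go to q_0, push BE → (q_0, yyzz, BEDZ)
  read y, top B: go to q_1, push ε → (q_1, yzz, EDZ)
  ε-move, top E: go to q_0, push BE → (q_0, yzz, BEDZ)
  read y, top B: go to q_1, push ε → (q_1, zz, EDZ)
  ε-move, top E: go to q_0, push BE → (q_0, zz, BEDZ)
No transition for (q_0, z, top B); M blocks with input zz remaining.

stuck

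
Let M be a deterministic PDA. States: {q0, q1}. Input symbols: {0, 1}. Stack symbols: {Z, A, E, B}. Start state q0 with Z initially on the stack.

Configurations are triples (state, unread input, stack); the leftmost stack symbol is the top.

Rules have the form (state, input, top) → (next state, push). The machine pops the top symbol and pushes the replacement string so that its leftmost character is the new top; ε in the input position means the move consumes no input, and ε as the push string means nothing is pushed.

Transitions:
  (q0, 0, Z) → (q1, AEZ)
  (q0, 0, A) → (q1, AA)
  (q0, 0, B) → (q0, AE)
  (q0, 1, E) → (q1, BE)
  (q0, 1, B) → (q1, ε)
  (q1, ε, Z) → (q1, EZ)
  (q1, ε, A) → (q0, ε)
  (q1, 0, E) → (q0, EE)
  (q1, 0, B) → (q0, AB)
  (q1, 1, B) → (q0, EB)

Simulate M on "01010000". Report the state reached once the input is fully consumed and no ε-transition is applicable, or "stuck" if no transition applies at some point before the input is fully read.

(q0, 01010000, Z)
  read 0, top Z: go to q1, push AEZ → (q1, 1010000, AEZ)
  ε-move, top A: go to q0, push ε → (q0, 1010000, EZ)
  read 1, top E: go to q1, push BE → (q1, 010000, BEZ)
  read 0, top B: go to q0, push AB → (q0, 10000, ABEZ)
No transition for (q0, 1, top A); M blocks with input 10000 remaining.

stuck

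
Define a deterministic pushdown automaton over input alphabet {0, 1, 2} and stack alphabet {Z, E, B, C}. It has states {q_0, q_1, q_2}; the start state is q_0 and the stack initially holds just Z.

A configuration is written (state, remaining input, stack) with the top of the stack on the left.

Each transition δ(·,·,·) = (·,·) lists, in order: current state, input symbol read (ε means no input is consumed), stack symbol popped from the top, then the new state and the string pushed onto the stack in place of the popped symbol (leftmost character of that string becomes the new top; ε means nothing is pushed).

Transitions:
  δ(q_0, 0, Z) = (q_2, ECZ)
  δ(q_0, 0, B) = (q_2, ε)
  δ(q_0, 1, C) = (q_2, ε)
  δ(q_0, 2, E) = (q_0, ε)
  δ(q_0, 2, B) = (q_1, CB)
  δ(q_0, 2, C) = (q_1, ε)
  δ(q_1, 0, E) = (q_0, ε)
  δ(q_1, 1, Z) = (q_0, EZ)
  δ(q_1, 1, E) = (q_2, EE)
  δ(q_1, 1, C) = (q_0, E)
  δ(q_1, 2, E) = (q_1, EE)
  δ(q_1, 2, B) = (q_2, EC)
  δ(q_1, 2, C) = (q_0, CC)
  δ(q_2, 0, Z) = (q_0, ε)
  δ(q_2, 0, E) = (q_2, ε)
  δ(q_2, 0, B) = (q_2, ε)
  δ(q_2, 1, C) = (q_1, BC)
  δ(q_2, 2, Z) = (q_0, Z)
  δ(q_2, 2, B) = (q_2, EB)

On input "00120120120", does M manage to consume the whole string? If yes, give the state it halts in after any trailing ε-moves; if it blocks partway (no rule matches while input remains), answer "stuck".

(q_0, 00120120120, Z)
  read 0, top Z: go to q_2, push ECZ → (q_2, 0120120120, ECZ)
  read 0, top E: go to q_2, push ε → (q_2, 120120120, CZ)
  read 1, top C: go to q_1, push BC → (q_1, 20120120, BCZ)
  read 2, top B: go to q_2, push EC → (q_2, 0120120, ECCZ)
  read 0, top E: go to q_2, push ε → (q_2, 120120, CCZ)
  read 1, top C: go to q_1, push BC → (q_1, 20120, BCCZ)
  read 2, top B: go to q_2, push EC → (q_2, 0120, ECCCZ)
  read 0, top E: go to q_2, push ε → (q_2, 120, CCCZ)
  read 1, top C: go to q_1, push BC → (q_1, 20, BCCCZ)
  read 2, top B: go to q_2, push EC → (q_2, 0, ECCCCZ)
  read 0, top E: go to q_2, push ε → (q_2, ε, CCCCZ)
All input consumed; M is in state q_2.

q_2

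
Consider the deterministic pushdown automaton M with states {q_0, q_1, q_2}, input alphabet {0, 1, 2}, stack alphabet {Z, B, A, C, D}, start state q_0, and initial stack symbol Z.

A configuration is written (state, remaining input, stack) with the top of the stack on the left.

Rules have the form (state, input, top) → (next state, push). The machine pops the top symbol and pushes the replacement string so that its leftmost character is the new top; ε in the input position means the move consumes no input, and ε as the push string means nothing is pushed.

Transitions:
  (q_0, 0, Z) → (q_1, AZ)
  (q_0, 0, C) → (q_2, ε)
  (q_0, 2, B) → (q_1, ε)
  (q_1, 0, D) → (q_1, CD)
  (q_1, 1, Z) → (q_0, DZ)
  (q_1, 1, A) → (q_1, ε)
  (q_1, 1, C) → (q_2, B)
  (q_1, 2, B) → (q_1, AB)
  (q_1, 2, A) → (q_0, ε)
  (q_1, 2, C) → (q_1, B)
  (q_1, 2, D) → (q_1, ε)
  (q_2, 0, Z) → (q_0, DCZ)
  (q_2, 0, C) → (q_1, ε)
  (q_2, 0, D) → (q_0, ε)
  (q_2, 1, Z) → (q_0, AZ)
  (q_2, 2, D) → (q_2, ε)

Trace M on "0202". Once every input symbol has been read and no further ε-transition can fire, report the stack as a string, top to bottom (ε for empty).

Z

(q_0, 0202, Z)
  read 0, top Z: go to q_1, push AZ → (q_1, 202, AZ)
  read 2, top A: go to q_0, push ε → (q_0, 02, Z)
  read 0, top Z: go to q_1, push AZ → (q_1, 2, AZ)
  read 2, top A: go to q_0, push ε → (q_0, ε, Z)
All input consumed in state q_0 with stack Z.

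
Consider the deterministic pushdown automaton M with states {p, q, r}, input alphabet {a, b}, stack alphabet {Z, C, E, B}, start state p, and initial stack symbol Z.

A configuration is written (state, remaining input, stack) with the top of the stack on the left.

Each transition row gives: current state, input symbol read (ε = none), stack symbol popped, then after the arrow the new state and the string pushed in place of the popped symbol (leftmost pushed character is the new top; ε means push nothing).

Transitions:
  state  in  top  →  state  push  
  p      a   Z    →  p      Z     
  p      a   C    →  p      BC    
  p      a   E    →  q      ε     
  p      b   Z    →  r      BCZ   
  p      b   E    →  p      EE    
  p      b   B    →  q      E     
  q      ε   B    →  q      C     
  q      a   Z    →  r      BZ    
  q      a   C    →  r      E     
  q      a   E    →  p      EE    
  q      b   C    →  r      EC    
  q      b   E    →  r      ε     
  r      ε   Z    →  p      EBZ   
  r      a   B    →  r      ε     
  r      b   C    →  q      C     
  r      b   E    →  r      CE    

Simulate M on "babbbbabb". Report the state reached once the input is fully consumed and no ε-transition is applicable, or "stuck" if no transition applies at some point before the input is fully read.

q

(p, babbbbabb, Z)
  read b, top Z: go to r, push BCZ → (r, abbbbabb, BCZ)
  read a, top B: go to r, push ε → (r, bbbbabb, CZ)
  read b, top C: go to q, push C → (q, bbbabb, CZ)
  read b, top C: go to r, push EC → (r, bbabb, ECZ)
  read b, top E: go to r, push CE → (r, babb, CECZ)
  read b, top C: go to q, push C → (q, abb, CECZ)
  read a, top C: go to r, push E → (r, bb, EECZ)
  read b, top E: go to r, push CE → (r, b, CEECZ)
  read b, top C: go to q, push C → (q, ε, CEECZ)
All input consumed; M is in state q.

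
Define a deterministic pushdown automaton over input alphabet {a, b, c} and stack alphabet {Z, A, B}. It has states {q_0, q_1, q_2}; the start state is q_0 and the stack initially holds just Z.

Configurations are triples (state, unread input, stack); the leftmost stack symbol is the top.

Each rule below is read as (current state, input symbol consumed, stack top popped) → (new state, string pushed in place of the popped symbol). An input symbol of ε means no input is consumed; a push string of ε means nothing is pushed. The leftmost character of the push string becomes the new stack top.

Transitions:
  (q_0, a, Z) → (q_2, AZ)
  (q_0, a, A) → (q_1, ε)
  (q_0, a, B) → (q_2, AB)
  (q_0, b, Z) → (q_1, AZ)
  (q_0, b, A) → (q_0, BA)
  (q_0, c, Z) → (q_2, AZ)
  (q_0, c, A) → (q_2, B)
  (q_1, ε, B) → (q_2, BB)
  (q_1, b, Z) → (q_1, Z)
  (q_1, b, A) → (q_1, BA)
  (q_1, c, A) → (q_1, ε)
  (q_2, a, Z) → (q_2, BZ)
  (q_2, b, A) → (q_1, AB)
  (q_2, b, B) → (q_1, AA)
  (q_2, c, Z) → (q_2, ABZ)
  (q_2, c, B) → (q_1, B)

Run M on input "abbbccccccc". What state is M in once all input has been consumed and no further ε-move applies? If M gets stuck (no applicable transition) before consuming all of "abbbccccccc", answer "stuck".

(q_0, abbbccccccc, Z) ⊢ (q_2, bbbccccccc, AZ) ⊢ (q_1, bbccccccc, ABZ) ⊢ (q_1, bccccccc, BABZ) ⊢ (q_2, bccccccc, BBABZ) ⊢ (q_1, ccccccc, AABABZ) ⊢ (q_1, cccccc, ABABZ) ⊢ (q_1, ccccc, BABZ) ⊢ (q_2, ccccc, BBABZ) ⊢ (q_1, cccc, BBABZ) ⊢ (q_2, cccc, BBBABZ) ⊢ (q_1, ccc, BBBABZ) ⊢ (q_2, ccc, BBBBABZ) ⊢ (q_1, cc, BBBBABZ) ⊢ (q_2, cc, BBBBBABZ) ⊢ (q_1, c, BBBBBABZ) ⊢ (q_2, c, BBBBBBABZ) ⊢ (q_1, ε, BBBBBBABZ) ⊢ (q_2, ε, BBBBBBBABZ)
All input consumed; M is in state q_2.

q_2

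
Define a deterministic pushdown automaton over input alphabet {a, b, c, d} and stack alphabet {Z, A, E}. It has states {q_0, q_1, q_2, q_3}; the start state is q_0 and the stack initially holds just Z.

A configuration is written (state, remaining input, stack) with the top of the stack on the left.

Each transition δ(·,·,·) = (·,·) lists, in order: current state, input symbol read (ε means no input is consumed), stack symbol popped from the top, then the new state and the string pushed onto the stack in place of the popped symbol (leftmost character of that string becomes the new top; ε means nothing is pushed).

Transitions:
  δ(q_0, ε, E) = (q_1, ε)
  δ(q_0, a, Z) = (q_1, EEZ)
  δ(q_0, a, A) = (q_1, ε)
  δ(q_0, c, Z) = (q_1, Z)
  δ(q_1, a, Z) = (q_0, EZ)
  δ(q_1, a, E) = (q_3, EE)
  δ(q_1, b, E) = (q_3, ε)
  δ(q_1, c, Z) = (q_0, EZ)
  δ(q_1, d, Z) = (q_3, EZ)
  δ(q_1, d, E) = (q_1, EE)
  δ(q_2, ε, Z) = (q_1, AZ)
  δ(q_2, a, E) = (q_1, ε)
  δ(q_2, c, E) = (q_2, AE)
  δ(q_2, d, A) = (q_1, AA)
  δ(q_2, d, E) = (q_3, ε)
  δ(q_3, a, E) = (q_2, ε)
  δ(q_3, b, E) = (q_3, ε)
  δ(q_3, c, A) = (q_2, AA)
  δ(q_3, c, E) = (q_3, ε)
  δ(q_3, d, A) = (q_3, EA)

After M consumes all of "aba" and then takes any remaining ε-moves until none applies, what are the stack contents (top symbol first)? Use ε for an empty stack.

AZ

(q_0, aba, Z)
  read a, top Z: go to q_1, push EEZ → (q_1, ba, EEZ)
  read b, top E: go to q_3, push ε → (q_3, a, EZ)
  read a, top E: go to q_2, push ε → (q_2, ε, Z)
  ε-move, top Z: go to q_1, push AZ → (q_1, ε, AZ)
All input consumed in state q_1 with stack AZ.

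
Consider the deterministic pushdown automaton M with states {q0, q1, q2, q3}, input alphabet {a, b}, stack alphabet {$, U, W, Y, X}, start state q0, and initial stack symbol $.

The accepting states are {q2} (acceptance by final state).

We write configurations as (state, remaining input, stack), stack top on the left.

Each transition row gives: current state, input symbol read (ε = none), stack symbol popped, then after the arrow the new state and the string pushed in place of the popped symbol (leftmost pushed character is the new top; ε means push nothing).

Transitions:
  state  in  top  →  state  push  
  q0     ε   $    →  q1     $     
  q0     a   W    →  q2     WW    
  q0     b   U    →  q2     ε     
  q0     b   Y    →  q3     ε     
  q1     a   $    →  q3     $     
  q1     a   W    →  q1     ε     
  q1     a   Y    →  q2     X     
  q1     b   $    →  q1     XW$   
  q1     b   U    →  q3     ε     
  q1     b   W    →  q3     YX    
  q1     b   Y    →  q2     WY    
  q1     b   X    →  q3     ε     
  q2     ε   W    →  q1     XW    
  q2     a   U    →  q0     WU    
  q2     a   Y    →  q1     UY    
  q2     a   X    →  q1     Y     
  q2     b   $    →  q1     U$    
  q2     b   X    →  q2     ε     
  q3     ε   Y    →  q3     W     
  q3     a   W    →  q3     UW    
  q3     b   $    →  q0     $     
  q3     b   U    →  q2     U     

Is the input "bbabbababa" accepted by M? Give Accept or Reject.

(q0, bbabbababa, $)
  ε-move, top $: go to q1, push $ → (q1, bbabbababa, $)
  read b, top $: go to q1, push XW$ → (q1, babbababa, XW$)
  read b, top X: go to q3, push ε → (q3, abbababa, W$)
  read a, top W: go to q3, push UW → (q3, bbababa, UW$)
  read b, top U: go to q2, push U → (q2, bababa, UW$)
No transition applies at (q2, bababa, UW$); input not fully consumed.

Reject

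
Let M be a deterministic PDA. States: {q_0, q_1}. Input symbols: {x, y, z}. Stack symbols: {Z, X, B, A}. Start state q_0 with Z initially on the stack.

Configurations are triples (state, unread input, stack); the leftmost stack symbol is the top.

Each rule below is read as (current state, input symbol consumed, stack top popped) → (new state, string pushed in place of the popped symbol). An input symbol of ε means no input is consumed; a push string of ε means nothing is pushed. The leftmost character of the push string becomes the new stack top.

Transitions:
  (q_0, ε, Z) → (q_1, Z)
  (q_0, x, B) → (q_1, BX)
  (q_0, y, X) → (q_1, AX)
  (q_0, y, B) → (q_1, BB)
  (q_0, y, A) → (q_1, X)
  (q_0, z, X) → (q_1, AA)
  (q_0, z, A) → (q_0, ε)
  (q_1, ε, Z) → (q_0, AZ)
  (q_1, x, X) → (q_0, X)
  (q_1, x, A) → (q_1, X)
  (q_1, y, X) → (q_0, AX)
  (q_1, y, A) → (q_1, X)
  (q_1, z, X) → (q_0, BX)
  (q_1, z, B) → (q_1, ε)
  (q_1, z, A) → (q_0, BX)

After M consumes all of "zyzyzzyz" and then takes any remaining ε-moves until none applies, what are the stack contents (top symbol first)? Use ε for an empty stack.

(q_0, zyzyzzyz, Z)
  ε-move, top Z: go to q_1, push Z → (q_1, zyzyzzyz, Z)
  ε-move, top Z: go to q_0, push AZ → (q_0, zyzyzzyz, AZ)
  read z, top A: go to q_0, push ε → (q_0, yzyzzyz, Z)
  ε-move, top Z: go to q_1, push Z → (q_1, yzyzzyz, Z)
  ε-move, top Z: go to q_0, push AZ → (q_0, yzyzzyz, AZ)
  read y, top A: go to q_1, push X → (q_1, zyzzyz, XZ)
  read z, top X: go to q_0, push BX → (q_0, yzzyz, BXZ)
  read y, top B: go to q_1, push BB → (q_1, zzyz, BBXZ)
  read z, top B: go to q_1, push ε → (q_1, zyz, BXZ)
  read z, top B: go to q_1, push ε → (q_1, yz, XZ)
  read y, top X: go to q_0, push AX → (q_0, z, AXZ)
  read z, top A: go to q_0, push ε → (q_0, ε, XZ)
All input consumed in state q_0 with stack XZ.

XZ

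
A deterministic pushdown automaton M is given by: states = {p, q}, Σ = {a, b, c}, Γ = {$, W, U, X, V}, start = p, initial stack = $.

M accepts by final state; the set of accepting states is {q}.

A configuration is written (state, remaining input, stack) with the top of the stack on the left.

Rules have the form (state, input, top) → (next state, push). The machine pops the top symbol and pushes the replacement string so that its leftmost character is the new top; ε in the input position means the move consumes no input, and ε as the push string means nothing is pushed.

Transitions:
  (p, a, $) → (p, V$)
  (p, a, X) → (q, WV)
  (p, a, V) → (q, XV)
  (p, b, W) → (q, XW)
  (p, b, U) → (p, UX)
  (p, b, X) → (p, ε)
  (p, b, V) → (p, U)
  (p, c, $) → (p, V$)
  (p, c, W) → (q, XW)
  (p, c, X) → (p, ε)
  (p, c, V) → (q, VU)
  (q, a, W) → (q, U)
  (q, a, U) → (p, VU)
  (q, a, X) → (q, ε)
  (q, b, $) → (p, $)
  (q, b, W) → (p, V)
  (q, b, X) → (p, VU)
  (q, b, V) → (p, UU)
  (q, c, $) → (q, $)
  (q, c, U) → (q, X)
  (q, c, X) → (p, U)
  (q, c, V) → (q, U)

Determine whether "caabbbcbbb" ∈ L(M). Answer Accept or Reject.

Reject

(p, caabbbcbbb, $)
  read c, top $: go to p, push V$ → (p, aabbbcbbb, V$)
  read a, top V: go to q, push XV → (q, abbbcbbb, XV$)
  read a, top X: go to q, push ε → (q, bbbcbbb, V$)
  read b, top V: go to p, push UU → (p, bbcbbb, UU$)
  read b, top U: go to p, push UX → (p, bcbbb, UXU$)
  read b, top U: go to p, push UX → (p, cbbb, UXXU$)
No transition applies at (p, cbbb, UXXU$); input not fully consumed.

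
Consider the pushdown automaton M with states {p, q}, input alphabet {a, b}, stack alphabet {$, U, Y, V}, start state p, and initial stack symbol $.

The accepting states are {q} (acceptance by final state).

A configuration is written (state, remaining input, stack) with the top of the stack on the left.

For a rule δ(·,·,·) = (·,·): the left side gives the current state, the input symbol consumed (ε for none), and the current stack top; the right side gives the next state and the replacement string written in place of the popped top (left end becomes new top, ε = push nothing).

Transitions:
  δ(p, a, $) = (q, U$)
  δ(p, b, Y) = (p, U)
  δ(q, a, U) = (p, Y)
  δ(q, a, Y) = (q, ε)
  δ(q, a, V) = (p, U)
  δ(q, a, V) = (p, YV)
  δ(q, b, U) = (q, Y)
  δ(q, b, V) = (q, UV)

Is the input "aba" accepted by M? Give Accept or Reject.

One accepting computation: (p, aba, $) ⊢ (q, ba, U$) ⊢ (q, a, Y$) ⊢ (q, ε, $)
All input consumed and state q ∈ F.

Accept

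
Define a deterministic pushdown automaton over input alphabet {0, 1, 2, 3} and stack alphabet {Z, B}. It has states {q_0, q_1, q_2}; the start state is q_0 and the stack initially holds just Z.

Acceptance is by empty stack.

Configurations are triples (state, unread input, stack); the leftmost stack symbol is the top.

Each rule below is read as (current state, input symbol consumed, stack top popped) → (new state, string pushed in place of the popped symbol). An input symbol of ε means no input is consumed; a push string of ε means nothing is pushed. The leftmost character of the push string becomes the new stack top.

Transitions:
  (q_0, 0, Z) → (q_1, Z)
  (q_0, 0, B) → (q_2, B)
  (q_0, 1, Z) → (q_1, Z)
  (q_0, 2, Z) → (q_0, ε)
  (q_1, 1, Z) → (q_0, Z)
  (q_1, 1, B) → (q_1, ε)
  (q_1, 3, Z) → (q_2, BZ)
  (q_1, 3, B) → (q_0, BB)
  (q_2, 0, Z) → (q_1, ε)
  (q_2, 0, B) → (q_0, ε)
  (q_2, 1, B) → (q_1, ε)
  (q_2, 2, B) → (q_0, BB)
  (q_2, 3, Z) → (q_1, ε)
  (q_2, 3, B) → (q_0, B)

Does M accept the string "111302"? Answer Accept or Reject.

(q_0, 111302, Z)
  read 1, top Z: go to q_1, push Z → (q_1, 11302, Z)
  read 1, top Z: go to q_0, push Z → (q_0, 1302, Z)
  read 1, top Z: go to q_1, push Z → (q_1, 302, Z)
  read 3, top Z: go to q_2, push BZ → (q_2, 02, BZ)
  read 0, top B: go to q_0, push ε → (q_0, 2, Z)
  read 2, top Z: go to q_0, push ε → (q_0, ε, ε)
All input consumed and the stack is empty.

Accept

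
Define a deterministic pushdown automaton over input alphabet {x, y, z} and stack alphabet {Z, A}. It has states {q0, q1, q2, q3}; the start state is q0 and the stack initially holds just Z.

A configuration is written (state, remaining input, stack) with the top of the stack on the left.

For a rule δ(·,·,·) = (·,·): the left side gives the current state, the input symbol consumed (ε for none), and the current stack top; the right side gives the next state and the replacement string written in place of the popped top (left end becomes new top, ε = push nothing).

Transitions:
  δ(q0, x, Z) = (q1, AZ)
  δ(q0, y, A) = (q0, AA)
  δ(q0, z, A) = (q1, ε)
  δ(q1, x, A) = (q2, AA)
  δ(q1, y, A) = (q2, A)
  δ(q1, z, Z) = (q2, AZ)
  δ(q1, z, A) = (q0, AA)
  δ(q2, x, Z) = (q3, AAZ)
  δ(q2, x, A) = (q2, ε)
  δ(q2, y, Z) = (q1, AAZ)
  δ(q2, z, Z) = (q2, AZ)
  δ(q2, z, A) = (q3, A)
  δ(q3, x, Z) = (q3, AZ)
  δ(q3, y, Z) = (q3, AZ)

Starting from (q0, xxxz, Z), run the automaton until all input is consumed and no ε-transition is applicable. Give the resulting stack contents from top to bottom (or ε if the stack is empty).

(q0, xxxz, Z)
  read x, top Z: go to q1, push AZ → (q1, xxz, AZ)
  read x, top A: go to q2, push AA → (q2, xz, AAZ)
  read x, top A: go to q2, push ε → (q2, z, AZ)
  read z, top A: go to q3, push A → (q3, ε, AZ)
All input consumed in state q3 with stack AZ.

AZ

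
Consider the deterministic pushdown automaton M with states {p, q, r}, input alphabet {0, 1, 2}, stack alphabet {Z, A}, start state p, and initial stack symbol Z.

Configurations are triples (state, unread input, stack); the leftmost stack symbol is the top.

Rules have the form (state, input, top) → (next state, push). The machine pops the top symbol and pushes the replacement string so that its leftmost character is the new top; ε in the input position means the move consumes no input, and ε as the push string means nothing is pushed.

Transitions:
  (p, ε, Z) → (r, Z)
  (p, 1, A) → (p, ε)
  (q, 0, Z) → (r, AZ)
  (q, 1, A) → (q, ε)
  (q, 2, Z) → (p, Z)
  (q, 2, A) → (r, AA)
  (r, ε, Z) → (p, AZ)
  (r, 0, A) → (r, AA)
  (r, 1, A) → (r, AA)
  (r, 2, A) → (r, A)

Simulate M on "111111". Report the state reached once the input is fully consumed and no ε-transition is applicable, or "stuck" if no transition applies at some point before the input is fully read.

p

(p, 111111, Z) ⊢ (r, 111111, Z) ⊢ (p, 111111, AZ) ⊢ (p, 11111, Z) ⊢ (r, 11111, Z) ⊢ (p, 11111, AZ) ⊢ (p, 1111, Z) ⊢ (r, 1111, Z) ⊢ (p, 1111, AZ) ⊢ (p, 111, Z) ⊢ (r, 111, Z) ⊢ (p, 111, AZ) ⊢ (p, 11, Z) ⊢ (r, 11, Z) ⊢ (p, 11, AZ) ⊢ (p, 1, Z) ⊢ (r, 1, Z) ⊢ (p, 1, AZ) ⊢ (p, ε, Z) ⊢ (r, ε, Z) ⊢ (p, ε, AZ)
All input consumed; M is in state p.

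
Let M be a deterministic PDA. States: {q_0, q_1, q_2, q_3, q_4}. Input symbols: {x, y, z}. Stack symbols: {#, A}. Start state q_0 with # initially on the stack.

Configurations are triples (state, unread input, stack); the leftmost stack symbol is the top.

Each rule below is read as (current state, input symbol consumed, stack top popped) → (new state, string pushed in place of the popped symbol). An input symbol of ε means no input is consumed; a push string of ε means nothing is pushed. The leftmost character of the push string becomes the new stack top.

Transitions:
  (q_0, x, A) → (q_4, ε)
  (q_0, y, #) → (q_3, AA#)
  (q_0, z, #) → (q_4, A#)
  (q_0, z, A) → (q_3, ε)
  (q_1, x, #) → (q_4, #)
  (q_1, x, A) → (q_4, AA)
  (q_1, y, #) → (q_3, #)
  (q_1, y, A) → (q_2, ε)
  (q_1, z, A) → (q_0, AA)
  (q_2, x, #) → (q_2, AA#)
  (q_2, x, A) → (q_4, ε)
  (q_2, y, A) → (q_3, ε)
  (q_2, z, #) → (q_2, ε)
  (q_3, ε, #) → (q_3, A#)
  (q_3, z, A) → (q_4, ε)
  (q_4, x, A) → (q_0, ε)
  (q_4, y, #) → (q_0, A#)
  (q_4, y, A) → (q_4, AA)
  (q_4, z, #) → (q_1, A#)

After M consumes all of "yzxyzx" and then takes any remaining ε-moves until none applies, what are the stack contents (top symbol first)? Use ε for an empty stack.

#

(q_0, yzxyzx, #)
  read y, top #: go to q_3, push AA# → (q_3, zxyzx, AA#)
  read z, top A: go to q_4, push ε → (q_4, xyzx, A#)
  read x, top A: go to q_0, push ε → (q_0, yzx, #)
  read y, top #: go to q_3, push AA# → (q_3, zx, AA#)
  read z, top A: go to q_4, push ε → (q_4, x, A#)
  read x, top A: go to q_0, push ε → (q_0, ε, #)
All input consumed in state q_0 with stack #.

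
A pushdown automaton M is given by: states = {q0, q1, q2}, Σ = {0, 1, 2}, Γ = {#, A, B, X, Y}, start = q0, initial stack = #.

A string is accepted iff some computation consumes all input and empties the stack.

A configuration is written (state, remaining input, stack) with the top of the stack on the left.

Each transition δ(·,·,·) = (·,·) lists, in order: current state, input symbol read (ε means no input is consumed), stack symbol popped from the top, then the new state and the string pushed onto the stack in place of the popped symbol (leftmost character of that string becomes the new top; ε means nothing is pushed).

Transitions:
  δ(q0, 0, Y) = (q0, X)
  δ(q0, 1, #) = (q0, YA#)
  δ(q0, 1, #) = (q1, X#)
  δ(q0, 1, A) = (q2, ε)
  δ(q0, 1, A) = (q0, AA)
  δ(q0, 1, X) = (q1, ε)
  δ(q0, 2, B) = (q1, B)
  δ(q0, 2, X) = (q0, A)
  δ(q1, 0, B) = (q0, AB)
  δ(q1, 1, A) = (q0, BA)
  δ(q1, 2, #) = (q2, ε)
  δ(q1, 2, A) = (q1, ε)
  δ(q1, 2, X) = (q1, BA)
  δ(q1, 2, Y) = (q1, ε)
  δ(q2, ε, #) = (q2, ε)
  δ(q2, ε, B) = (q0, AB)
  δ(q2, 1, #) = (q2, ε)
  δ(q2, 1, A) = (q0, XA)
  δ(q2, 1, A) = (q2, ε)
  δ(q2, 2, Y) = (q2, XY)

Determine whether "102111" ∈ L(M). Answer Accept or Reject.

One accepting computation: (q0, 102111, #) ⊢ (q0, 02111, YA#) ⊢ (q0, 2111, XA#) ⊢ (q0, 111, AA#) ⊢ (q2, 11, A#) ⊢ (q2, 1, #) ⊢ (q2, ε, ε)
All input consumed and the stack is empty.

Accept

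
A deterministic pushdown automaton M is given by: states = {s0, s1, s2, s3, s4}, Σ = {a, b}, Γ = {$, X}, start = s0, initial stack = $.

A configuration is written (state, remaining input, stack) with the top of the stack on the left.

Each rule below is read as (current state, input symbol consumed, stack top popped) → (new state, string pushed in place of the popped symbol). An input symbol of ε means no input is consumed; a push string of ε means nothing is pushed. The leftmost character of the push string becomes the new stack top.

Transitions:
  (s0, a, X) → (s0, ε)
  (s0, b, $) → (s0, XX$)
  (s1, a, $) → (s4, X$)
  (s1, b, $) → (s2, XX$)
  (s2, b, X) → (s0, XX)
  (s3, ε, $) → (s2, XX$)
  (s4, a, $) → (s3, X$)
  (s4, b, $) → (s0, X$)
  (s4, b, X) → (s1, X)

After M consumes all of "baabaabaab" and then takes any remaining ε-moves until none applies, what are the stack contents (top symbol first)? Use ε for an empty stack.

(s0, baabaabaab, $)
  read b, top $: go to s0, push XX$ → (s0, aabaabaab, XX$)
  read a, top X: go to s0, push ε → (s0, abaabaab, X$)
  read a, top X: go to s0, push ε → (s0, baabaab, $)
  read b, top $: go to s0, push XX$ → (s0, aabaab, XX$)
  read a, top X: go to s0, push ε → (s0, abaab, X$)
  read a, top X: go to s0, push ε → (s0, baab, $)
  read b, top $: go to s0, push XX$ → (s0, aab, XX$)
  read a, top X: go to s0, push ε → (s0, ab, X$)
  read a, top X: go to s0, push ε → (s0, b, $)
  read b, top $: go to s0, push XX$ → (s0, ε, XX$)
All input consumed in state s0 with stack XX$.

XX$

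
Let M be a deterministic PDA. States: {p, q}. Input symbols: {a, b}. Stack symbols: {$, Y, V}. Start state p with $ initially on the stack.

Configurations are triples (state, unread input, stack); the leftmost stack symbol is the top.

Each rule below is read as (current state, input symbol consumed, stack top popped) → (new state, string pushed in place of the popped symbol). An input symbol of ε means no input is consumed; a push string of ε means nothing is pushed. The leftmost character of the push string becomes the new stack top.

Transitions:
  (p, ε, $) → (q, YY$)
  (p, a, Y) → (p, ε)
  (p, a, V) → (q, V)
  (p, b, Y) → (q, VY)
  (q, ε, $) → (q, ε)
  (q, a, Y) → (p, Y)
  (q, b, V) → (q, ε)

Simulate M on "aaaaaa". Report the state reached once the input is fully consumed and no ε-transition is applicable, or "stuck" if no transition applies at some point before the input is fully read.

q

(p, aaaaaa, $)
  ε-move, top $: go to q, push YY$ → (q, aaaaaa, YY$)
  read a, top Y: go to p, push Y → (p, aaaaa, YY$)
  read a, top Y: go to p, push ε → (p, aaaa, Y$)
  read a, top Y: go to p, push ε → (p, aaa, $)
  ε-move, top $: go to q, push YY$ → (q, aaa, YY$)
  read a, top Y: go to p, push Y → (p, aa, YY$)
  read a, top Y: go to p, push ε → (p, a, Y$)
  read a, top Y: go to p, push ε → (p, ε, $)
  ε-move, top $: go to q, push YY$ → (q, ε, YY$)
All input consumed; M is in state q.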